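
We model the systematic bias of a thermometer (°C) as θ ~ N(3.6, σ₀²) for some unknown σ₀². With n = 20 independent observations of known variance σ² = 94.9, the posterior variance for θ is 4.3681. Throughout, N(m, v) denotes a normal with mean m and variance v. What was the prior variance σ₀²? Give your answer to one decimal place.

Posterior precision equals prior precision plus data precision: 1/σ_n² = 1/σ₀² + n/σ².
So 1/σ₀² = 1/4.3681 − 20/94.9 = 0.228932 − 0.210748 = 0.018184.
Hence σ₀² = 1/0.018184 ≈ 55.0.

σ₀² = 55.0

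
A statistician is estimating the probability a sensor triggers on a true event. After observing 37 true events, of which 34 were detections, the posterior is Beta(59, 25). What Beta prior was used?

Beta(25, 22)

Beta is conjugate to the binomial likelihood: posterior = Beta(α+s, β+f).
Subtract the data counts: 59−34=25, 25−3=22.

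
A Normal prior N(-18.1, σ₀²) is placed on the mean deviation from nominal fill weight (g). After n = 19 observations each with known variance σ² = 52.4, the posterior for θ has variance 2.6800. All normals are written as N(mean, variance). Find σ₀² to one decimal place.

σ₀² = 94.9

For the Normal–Normal model with known σ², precisions add: τ_n = τ₀ + n/σ².
So 1/σ₀² = 1/2.6800 − 19/52.4 = 0.373134 − 0.362595 = 0.010539.
Hence σ₀² = 1/0.010539 ≈ 94.9.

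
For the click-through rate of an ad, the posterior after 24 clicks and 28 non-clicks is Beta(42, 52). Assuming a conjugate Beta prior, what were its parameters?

Beta(18, 24)

Under Beta–binomial conjugacy the posterior parameters are (a+s, b+f).
So a = 42 − 24 = 18 and b = 52 − 28 = 24.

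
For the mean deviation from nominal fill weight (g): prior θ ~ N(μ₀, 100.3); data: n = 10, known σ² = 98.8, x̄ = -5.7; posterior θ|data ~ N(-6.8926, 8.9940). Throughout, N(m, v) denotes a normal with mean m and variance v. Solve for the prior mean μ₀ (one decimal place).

The posterior mean is a precision-weighted average: μ_n = (τ₀μ₀ + τ_data·x̄)/(τ₀+τ_data), with τ₀=1/σ₀² and τ_data=n/σ².
Here τ₀ = 1/100.3 = 0.009970 and τ_data = 10/98.8 = 0.101215, so τ_n = 0.111185.
Rearranging for μ₀: μ₀ = (μ_n·τ_n − τ_data·x̄)/τ₀ = (-6.8926·0.111185 − 0.101215·-5.7) / 0.009970 = -0.189428/0.009970 ≈ -19.0.

μ₀ = -19.0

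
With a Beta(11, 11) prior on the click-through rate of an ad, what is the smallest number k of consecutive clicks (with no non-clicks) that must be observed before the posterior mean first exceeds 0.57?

After k clicks and 0 non-clicks the posterior is Beta(11+k, 11), with mean (11+k)/(11+11+k).
Set (11+k)/(22+k) > 0.57 and solve: k > (0.57·22 − 11)/(1 − 0.57) = 3.581.
The smallest integer exceeding 3.581 is 4.

k = 4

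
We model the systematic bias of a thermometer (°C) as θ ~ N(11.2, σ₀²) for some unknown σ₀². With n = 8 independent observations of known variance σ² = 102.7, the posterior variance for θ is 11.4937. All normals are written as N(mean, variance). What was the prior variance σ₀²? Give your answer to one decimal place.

For the Normal–Normal model with known σ², precisions add: τ_n = τ₀ + n/σ².
So 1/σ₀² = 1/11.4937 − 8/102.7 = 0.087004 − 0.077897 = 0.009107.
Hence σ₀² = 1/0.009107 ≈ 109.8.

σ₀² = 109.8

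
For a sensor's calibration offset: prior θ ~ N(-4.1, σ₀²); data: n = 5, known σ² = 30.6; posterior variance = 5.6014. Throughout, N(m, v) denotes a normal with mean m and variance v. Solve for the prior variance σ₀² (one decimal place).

σ₀² = 66.1

Posterior precision equals prior precision plus data precision: 1/σ_n² = 1/σ₀² + n/σ².
So 1/σ₀² = 1/5.6014 − 5/30.6 = 0.178527 − 0.163399 = 0.015128.
Hence σ₀² = 1/0.015128 ≈ 66.1.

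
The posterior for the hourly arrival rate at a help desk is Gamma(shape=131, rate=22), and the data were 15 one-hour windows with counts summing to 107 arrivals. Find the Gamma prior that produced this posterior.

Gamma(shape=24, rate=7)

Gamma–Poisson conjugacy: posterior shape = α + Σxᵢ, posterior rate = β + n.
So α = 131 − 107 = 24 and β = 22 − 15 = 7.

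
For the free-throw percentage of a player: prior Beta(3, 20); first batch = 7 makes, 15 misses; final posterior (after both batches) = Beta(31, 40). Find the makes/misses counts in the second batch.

Sequential conjugate updates are equivalent to a single update on the pooled data, so total successes = posterior α − prior α and total failures = posterior β − prior β.
Total across both batches: 31−3=28 makes, 40−20=20 misses.
Subtract the first batch: 28−7=21 makes and 20−15=5 misses.

21 makes and 5 misses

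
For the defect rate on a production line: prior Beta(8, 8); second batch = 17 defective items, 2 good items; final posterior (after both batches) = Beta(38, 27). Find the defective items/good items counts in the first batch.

13 defective items and 17 good items

Sequential conjugate updates are equivalent to a single update on the pooled data, so total successes = posterior α − prior α and total failures = posterior β − prior β.
Total across both batches: 38−8=30 defective items, 27−8=19 good items.
Subtract the second batch: 30−17=13 defective items and 19−2=17 good items.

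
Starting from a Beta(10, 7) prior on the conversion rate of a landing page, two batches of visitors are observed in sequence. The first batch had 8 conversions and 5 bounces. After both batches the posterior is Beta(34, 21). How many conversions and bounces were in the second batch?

Sequential conjugate updates are equivalent to a single update on the pooled data, so total successes = posterior α − prior α and total failures = posterior β − prior β.
Total across both batches: 34−10=24 conversions, 21−7=14 bounces.
Subtract the first batch: 24−8=16 conversions and 14−5=9 bounces.

16 conversions and 9 bounces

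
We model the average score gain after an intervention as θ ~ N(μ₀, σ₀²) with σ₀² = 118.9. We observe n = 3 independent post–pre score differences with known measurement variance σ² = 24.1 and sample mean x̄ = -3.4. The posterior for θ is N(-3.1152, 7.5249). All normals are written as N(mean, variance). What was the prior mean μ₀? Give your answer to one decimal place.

μ₀ = 1.1

The posterior mean is a precision-weighted average: μ_n = (τ₀μ₀ + τ_data·x̄)/(τ₀+τ_data), with τ₀=1/σ₀² and τ_data=n/σ².
Here τ₀ = 1/118.9 = 0.008410 and τ_data = 3/24.1 = 0.124481, so τ_n = 0.132891.
Rearranging for μ₀: μ₀ = (μ_n·τ_n − τ_data·x̄)/τ₀ = (-3.1152·0.132891 − 0.124481·-3.4) / 0.008410 = 0.009253/0.008410 ≈ 1.1.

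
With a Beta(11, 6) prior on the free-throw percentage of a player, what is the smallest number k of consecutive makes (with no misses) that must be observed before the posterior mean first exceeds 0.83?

k = 19

After k makes and 0 misses the posterior is Beta(11+k, 6), with mean (11+k)/(11+6+k).
Set (11+k)/(17+k) > 0.83 and solve: k > (0.83·17 − 11)/(1 − 0.83) = 18.294.
The smallest integer exceeding 18.294 is 19, and checking k=19: (30)/(36) = 0.8333 > 0.83.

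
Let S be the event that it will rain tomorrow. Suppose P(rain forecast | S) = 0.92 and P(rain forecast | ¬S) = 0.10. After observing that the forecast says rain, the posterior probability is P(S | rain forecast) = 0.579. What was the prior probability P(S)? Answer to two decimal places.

P(S) = 0.13

In odds form, posterior odds = prior odds × likelihood ratio, so prior odds = posterior odds ÷ LR.
Posterior odds = 0.579/(1−0.579) = 1.3753. LR = 0.92/0.10 = 9.2000.
Prior odds = 1.3753/9.2000 = 0.1495, so P(S) = 0.1495/(1+0.1495) ≈ 0.13.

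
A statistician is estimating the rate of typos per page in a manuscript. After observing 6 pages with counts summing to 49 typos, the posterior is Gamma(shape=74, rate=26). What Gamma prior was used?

Gamma–Poisson conjugacy: posterior shape = α + Σxᵢ, posterior rate = β + n.
So α = 74 − 49 = 25 and β = 26 − 6 = 20.

Gamma(shape=25, rate=20)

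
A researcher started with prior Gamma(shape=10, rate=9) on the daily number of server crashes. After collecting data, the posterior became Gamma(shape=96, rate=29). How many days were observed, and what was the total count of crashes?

A Gamma(α, β) prior (rate parametrization) on a Poisson rate with n observations summing to S gives posterior Gamma(α+S, β+n).
Matching: Σxᵢ = 96 − 10 = 86 and n = 29 − 9 = 20.

n = 20 days with total 86 crashes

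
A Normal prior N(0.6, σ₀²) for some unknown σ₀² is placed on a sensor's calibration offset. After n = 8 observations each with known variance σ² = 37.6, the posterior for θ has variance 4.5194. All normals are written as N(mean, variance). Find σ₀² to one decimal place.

Posterior precision equals prior precision plus data precision: 1/σ_n² = 1/σ₀² + n/σ².
So 1/σ₀² = 1/4.5194 − 8/37.6 = 0.221268 − 0.212766 = 0.008502.
Hence σ₀² = 1/0.008502 ≈ 117.6.

σ₀² = 117.6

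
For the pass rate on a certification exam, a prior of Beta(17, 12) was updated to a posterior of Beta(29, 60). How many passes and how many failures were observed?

Under Beta–binomial conjugacy the posterior parameters are (a+s, b+f).
So s = 29 − 17 = 12 and f = 60 − 12 = 48.

12 passes and 48 failures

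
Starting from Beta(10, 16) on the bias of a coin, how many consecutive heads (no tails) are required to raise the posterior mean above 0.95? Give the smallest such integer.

After k heads and 0 tails the posterior is Beta(10+k, 16), with mean (10+k)/(10+16+k).
Set (10+k)/(26+k) > 0.95 and solve: k > (0.95·26 − 10)/(1 − 0.95) = 294.000.
The smallest integer exceeding 294.000 is 295, and checking k=295: (305)/(321) = 0.9502 > 0.95.

k = 295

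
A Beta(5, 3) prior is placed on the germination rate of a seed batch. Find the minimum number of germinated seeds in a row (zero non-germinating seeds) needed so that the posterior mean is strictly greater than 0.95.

After k germinated seeds and 0 non-germinating seeds the posterior is Beta(5+k, 3), with mean (5+k)/(5+3+k).
Set (5+k)/(8+k) > 0.95 and solve: k > (0.95·8 − 5)/(1 − 0.95) = 52.000.
The smallest integer exceeding 52.000 is 53.

k = 53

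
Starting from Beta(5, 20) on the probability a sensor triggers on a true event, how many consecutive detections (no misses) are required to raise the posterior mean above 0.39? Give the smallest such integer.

k = 8

After k detections and 0 misses the posterior is Beta(5+k, 20), with mean (5+k)/(5+20+k).
Set (5+k)/(25+k) > 0.39 and solve: k > (0.39·25 − 5)/(1 − 0.39) = 7.787.
The smallest integer exceeding 7.787 is 8, and checking k=8: (13)/(33) = 0.3939 > 0.39.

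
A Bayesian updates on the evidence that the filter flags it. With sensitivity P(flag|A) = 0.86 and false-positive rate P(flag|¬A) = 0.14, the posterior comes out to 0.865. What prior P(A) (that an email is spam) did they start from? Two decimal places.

In odds form, posterior odds = prior odds × likelihood ratio, so prior odds = posterior odds ÷ LR.
Posterior odds = 0.865/(1−0.865) = 6.4074. LR = 0.86/0.14 = 6.1429.
Prior odds = 6.4074/6.1429 = 1.0431, so P(A) = 1.0431/(1+1.0431) ≈ 0.51.

P(A) = 0.51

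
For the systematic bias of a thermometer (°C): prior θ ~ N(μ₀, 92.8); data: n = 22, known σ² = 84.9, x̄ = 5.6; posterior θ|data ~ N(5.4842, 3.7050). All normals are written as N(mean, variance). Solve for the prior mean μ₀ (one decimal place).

With known observation variance, the Normal–Normal posterior has precision τ_n = τ₀ + n/σ² and mean μ_n = (τ₀μ₀ + (n/σ²)x̄)/τ_n.
Here τ₀ = 1/92.8 = 0.010776 and τ_data = 22/84.9 = 0.259128, so τ_n = 0.269904.
Rearranging for μ₀: μ₀ = (μ_n·τ_n − τ_data·x̄)/τ₀ = (5.4842·0.269904 − 0.259128·5.6) / 0.010776 = 0.029091/0.010776 ≈ 2.7.

μ₀ = 2.7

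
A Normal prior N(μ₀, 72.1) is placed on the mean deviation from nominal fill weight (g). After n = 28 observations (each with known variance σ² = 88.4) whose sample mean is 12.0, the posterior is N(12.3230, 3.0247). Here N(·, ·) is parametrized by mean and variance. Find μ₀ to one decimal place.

μ₀ = 19.7

The posterior mean is a precision-weighted average: μ_n = (τ₀μ₀ + τ_data·x̄)/(τ₀+τ_data), with τ₀=1/σ₀² and τ_data=n/σ².
Here τ₀ = 1/72.1 = 0.013870 and τ_data = 28/88.4 = 0.316742, so τ_n = 0.330612.
Rearranging for μ₀: μ₀ = (μ_n·τ_n − τ_data·x̄)/τ₀ = (12.3230·0.330612 − 0.316742·12.0) / 0.013870 = 0.273228/0.013870 ≈ 19.7.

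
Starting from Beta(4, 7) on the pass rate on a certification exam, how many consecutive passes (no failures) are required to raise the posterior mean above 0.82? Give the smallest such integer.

After k passes and 0 failures the posterior is Beta(4+k, 7), with mean (4+k)/(4+7+k).
Set (4+k)/(11+k) > 0.82 and solve: k > (0.82·11 − 4)/(1 − 0.82) = 27.889.
The smallest integer exceeding 27.889 is 28, and checking k=28: (32)/(39) = 0.8205 > 0.82.

k = 28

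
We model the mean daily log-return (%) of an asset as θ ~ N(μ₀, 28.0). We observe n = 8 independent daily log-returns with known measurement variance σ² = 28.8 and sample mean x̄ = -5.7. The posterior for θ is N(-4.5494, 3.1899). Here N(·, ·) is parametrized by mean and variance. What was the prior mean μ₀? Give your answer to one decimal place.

μ₀ = 4.4

With known observation variance, the Normal–Normal posterior has precision τ_n = τ₀ + n/σ² and mean μ_n = (τ₀μ₀ + (n/σ²)x̄)/τ_n.
Here τ₀ = 1/28.0 = 0.035714 and τ_data = 8/28.8 = 0.277778, so τ_n = 0.313492.
Rearranging for μ₀: μ₀ = (μ_n·τ_n − τ_data·x̄)/τ₀ = (-4.5494·0.313492 − 0.277778·-5.7) / 0.035714 = 0.157134/0.035714 ≈ 4.4.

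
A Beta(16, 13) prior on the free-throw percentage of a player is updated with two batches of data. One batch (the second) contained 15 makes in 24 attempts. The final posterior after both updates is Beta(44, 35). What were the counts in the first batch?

Because Beta–binomial updating is additive in the counts, the combined data contributed (α_post−α_prior, β_post−β_prior) successes and failures.
Total across both batches: 44−16=28 makes, 35−13=22 misses.
Subtract the second batch: 28−15=13 makes and 22−9=13 misses.

13 makes and 13 misses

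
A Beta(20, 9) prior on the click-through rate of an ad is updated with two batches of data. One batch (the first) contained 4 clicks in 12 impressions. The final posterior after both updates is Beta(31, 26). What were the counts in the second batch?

Because Beta–binomial updating is additive in the counts, the combined data contributed (α_post−α_prior, β_post−β_prior) successes and failures.
Total across both batches: 31−20=11 clicks, 26−9=17 non-clicks.
Subtract the first batch: 11−4=7 clicks and 17−8=9 non-clicks.

7 clicks and 9 non-clicks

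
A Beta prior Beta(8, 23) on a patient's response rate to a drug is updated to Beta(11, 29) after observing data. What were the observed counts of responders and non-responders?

Beta is conjugate to the binomial likelihood: posterior = Beta(a+s, b+f).
Match parameters: s=11−8=3, f=29−23=6.

3 responders and 6 non-responders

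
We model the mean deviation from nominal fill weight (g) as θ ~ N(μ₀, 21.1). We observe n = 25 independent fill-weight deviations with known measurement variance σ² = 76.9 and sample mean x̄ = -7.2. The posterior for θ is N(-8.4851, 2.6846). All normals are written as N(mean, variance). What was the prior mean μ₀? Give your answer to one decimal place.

μ₀ = -17.3

The posterior mean is a precision-weighted average: μ_n = (τ₀μ₀ + τ_data·x̄)/(τ₀+τ_data), with τ₀=1/σ₀² and τ_data=n/σ².
Here τ₀ = 1/21.1 = 0.047393 and τ_data = 25/76.9 = 0.325098, so τ_n = 0.372491.
Rearranging for μ₀: μ₀ = (μ_n·τ_n − τ_data·x̄)/τ₀ = (-8.4851·0.372491 − 0.325098·-7.2) / 0.047393 = -0.819918/0.047393 ≈ -17.3.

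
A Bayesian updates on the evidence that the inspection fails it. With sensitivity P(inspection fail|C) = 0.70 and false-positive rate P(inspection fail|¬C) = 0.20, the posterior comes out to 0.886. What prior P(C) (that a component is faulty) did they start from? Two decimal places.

P(C) = 0.69

In odds form, posterior odds = prior odds × likelihood ratio, so prior odds = posterior odds ÷ LR.
Posterior odds = 0.886/(1−0.886) = 7.7719. LR = 0.70/0.20 = 3.5000.
Prior odds = 7.7719/3.5000 = 2.2205, so P(C) = 2.2205/(1+2.2205) ≈ 0.69.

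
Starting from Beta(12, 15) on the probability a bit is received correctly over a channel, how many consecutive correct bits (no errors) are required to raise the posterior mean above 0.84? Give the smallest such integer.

k = 67

After k correct bits and 0 errors the posterior is Beta(12+k, 15), with mean (12+k)/(12+15+k).
Set (12+k)/(27+k) > 0.84 and solve: k > (0.84·27 − 12)/(1 − 0.84) = 66.750.
The smallest integer exceeding 66.750 is 67, and checking k=67: (79)/(94) = 0.8404 > 0.84.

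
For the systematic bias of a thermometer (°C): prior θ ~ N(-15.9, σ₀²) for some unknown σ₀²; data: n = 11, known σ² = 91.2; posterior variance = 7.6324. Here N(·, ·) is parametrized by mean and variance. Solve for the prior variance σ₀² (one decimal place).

Posterior precision equals prior precision plus data precision: 1/σ_n² = 1/σ₀² + n/σ².
So 1/σ₀² = 1/7.6324 − 11/91.2 = 0.131020 − 0.120614 = 0.010406.
Hence σ₀² = 1/0.010406 ≈ 96.1.

σ₀² = 96.1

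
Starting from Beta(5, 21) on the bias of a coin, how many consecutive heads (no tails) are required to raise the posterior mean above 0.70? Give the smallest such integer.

After k heads and 0 tails the posterior is Beta(5+k, 21), with mean (5+k)/(5+21+k).
Set (5+k)/(26+k) > 0.70 and solve: k > (0.70·26 − 5)/(1 − 0.70) = 44.000.
The smallest integer exceeding 44.000 is 45.

k = 45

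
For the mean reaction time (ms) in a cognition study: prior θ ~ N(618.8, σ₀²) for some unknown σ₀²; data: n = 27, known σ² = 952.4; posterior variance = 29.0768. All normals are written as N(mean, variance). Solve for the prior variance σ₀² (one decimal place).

σ₀² = 165.5

Posterior precision equals prior precision plus data precision: 1/σ_n² = 1/σ₀² + n/σ².
So 1/σ₀² = 1/29.0768 − 27/952.4 = 0.034392 − 0.028349 = 0.006043.
Hence σ₀² = 1/0.006043 ≈ 165.5.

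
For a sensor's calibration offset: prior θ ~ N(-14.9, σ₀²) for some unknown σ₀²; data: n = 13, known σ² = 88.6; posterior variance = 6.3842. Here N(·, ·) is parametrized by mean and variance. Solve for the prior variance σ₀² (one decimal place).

σ₀² = 100.9

Posterior precision equals prior precision plus data precision: 1/σ_n² = 1/σ₀² + n/σ².
So 1/σ₀² = 1/6.3842 − 13/88.6 = 0.156637 − 0.146727 = 0.009910.
Hence σ₀² = 1/0.009910 ≈ 100.9.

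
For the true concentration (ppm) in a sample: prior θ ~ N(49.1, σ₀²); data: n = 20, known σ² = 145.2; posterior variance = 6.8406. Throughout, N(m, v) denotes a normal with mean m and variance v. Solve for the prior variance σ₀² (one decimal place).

σ₀² = 118.4

Posterior precision equals prior precision plus data precision: 1/σ_n² = 1/σ₀² + n/σ².
So 1/σ₀² = 1/6.8406 − 20/145.2 = 0.146186 − 0.137741 = 0.008445.
Hence σ₀² = 1/0.008445 ≈ 118.4.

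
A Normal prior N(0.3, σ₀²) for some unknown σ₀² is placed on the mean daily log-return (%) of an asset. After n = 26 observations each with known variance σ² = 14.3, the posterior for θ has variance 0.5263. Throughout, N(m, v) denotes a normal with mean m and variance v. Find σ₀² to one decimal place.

Posterior precision equals prior precision plus data precision: 1/σ_n² = 1/σ₀² + n/σ².
So 1/σ₀² = 1/0.5263 − 26/14.3 = 1.900057 − 1.818182 = 0.081875.
Hence σ₀² = 1/0.081875 ≈ 12.2.

σ₀² = 12.2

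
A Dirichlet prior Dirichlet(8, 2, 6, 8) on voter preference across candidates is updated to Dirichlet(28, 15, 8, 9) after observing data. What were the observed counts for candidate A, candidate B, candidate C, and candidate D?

counts (20, 13, 2, 1)

For a Dirichlet(α) prior with multinomial counts c, the posterior is Dirichlet(α + c) componentwise.
Counts are posterior − prior componentwise: 28−8=20, 15−2=13, 8−6=2, 9−8=1.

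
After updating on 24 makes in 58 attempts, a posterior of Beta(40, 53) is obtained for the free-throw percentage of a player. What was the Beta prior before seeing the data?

A Beta(α, β) prior with s successes and f failures in binomial data gives a Beta(α+s, β+f) posterior.
So α = 40 − 24 = 16 and β = 53 − 34 = 19.

Beta(16, 19)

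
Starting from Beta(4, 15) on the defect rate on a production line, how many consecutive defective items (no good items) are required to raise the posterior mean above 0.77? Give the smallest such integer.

After k defective items and 0 good items the posterior is Beta(4+k, 15), with mean (4+k)/(4+15+k).
Set (4+k)/(19+k) > 0.77 and solve: k > (0.77·19 − 4)/(1 − 0.77) = 46.217.
The smallest integer exceeding 46.217 is 47.

k = 47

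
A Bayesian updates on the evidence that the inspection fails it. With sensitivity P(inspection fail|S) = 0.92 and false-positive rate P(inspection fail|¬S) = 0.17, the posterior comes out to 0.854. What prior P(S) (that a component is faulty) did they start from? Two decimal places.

Bayes' rule in odds form gives O(S|E) = O(S)·[P(E|S)/P(E|¬S)], hence O(S) = O(S|E)/LR.
Posterior odds = 0.854/(1−0.854) = 5.8493. LR = 0.92/0.17 = 5.4118.
Prior odds = 5.8493/5.4118 = 1.0808, so P(S) = 1.0808/(1+1.0808) ≈ 0.52.

P(S) = 0.52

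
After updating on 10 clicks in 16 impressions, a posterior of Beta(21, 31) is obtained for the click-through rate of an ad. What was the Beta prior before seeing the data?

Beta is conjugate to the binomial likelihood: posterior = Beta(a+s, b+f).
Subtract the data counts: 21−10=11, 31−6=25.

Beta(11, 25)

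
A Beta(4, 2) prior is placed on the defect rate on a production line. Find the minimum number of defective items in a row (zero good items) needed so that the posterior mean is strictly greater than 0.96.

k = 45

After k defective items and 0 good items the posterior is Beta(4+k, 2), with mean (4+k)/(4+2+k).
Set (4+k)/(6+k) > 0.96 and solve: k > (0.96·6 − 4)/(1 − 0.96) = 44.000.
The smallest integer exceeding 44.000 is 45, and checking k=45: (49)/(51) = 0.9608 > 0.96.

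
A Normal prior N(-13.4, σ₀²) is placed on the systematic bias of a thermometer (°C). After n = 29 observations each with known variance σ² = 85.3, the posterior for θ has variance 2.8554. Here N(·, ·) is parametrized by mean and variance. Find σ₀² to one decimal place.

σ₀² = 97.7

For the Normal–Normal model with known σ², precisions add: τ_n = τ₀ + n/σ².
So 1/σ₀² = 1/2.8554 − 29/85.3 = 0.350214 − 0.339977 = 0.010237.
Hence σ₀² = 1/0.010237 ≈ 97.7.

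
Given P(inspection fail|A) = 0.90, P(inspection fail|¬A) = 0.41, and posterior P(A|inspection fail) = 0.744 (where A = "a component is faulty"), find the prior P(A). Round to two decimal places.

P(A) = 0.57

In odds form, posterior odds = prior odds × likelihood ratio, so prior odds = posterior odds ÷ LR.
Posterior odds = 0.744/(1−0.744) = 2.9062. LR = 0.90/0.41 = 2.1951.
Prior odds = 2.9062/2.1951 = 1.3239, so P(A) = 1.3239/(1+1.3239) ≈ 0.57.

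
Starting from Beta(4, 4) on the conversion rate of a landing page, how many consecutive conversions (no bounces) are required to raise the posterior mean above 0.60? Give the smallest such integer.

After k conversions and 0 bounces the posterior is Beta(4+k, 4), with mean (4+k)/(4+4+k).
Set (4+k)/(8+k) > 0.60 and solve: k > (0.60·8 − 4)/(1 − 0.60) = 2.000.
The smallest integer exceeding 2.000 is 3, and checking k=3: (7)/(11) = 0.6364 > 0.60.

k = 3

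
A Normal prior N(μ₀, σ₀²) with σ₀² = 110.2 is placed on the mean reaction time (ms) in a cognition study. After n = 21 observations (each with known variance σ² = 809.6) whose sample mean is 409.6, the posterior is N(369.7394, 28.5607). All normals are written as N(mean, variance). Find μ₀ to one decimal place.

μ₀ = 255.8

The posterior mean is a precision-weighted average: μ_n = (τ₀μ₀ + τ_data·x̄)/(τ₀+τ_data), with τ₀=1/σ₀² and τ_data=n/σ².
Here τ₀ = 1/110.2 = 0.009074 and τ_data = 21/809.6 = 0.025939, so τ_n = 0.035013.
Rearranging for μ₀: μ₀ = (μ_n·τ_n − τ_data·x̄)/τ₀ = (369.7394·0.035013 − 0.025939·409.6) / 0.009074 = 2.321071/0.009074 ≈ 255.8.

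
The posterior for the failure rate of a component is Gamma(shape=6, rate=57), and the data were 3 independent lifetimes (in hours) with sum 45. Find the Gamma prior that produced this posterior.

Gamma(shape=3, rate=12)

For an exponential likelihood with a Gamma(α, β) prior on the rate, n observations with total T give posterior Gamma(α+n, β+T).
So α = 6 − 3 = 3 and β = 57 − 45 = 12.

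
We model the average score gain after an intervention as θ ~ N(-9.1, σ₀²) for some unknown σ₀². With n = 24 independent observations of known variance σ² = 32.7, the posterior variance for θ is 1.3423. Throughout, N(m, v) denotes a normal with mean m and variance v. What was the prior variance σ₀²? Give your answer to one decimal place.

σ₀² = 90.5

For the Normal–Normal model with known σ², precisions add: τ_n = τ₀ + n/σ².
So 1/σ₀² = 1/1.3423 − 24/32.7 = 0.744990 − 0.733945 = 0.011045.
Hence σ₀² = 1/0.011045 ≈ 90.5.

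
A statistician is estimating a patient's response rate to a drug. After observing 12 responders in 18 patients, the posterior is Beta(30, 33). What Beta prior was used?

Beta(18, 27)

Beta is conjugate to the binomial likelihood: posterior = Beta(a+s, b+f).
So a = 30 − 12 = 18 and b = 33 − 6 = 27.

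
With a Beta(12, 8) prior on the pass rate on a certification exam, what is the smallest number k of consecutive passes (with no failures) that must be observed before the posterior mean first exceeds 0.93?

After k passes and 0 failures the posterior is Beta(12+k, 8), with mean (12+k)/(12+8+k).
Set (12+k)/(20+k) > 0.93 and solve: k > (0.93·20 − 12)/(1 − 0.93) = 94.286.
The smallest integer exceeding 94.286 is 95, and checking k=95: (107)/(115) = 0.9304 > 0.93.

k = 95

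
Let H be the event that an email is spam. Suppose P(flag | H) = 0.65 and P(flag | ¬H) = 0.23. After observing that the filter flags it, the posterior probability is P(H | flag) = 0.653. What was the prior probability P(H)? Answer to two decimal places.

In odds form, posterior odds = prior odds × likelihood ratio, so prior odds = posterior odds ÷ LR.
Posterior odds = 0.653/(1−0.653) = 1.8818. LR = 0.65/0.23 = 2.8261.
Prior odds = 1.8818/2.8261 = 0.6659, so P(H) = 0.6659/(1+0.6659) ≈ 0.40.

P(H) = 0.40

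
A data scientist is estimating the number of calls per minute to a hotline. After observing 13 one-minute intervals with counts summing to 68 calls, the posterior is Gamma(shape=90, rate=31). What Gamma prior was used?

Gamma–Poisson conjugacy: posterior shape = α + Σxᵢ, posterior rate = β + n.
So α = 90 − 68 = 22 and β = 31 − 13 = 18.

Gamma(shape=22, rate=18)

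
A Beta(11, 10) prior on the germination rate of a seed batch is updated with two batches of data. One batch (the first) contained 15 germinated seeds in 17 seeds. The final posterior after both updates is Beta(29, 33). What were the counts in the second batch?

Because Beta–binomial updating is additive in the counts, the combined data contributed (α_post−α_prior, β_post−β_prior) successes and failures.
Total across both batches: 29−11=18 germinated seeds, 33−10=23 non-germinating seeds.
Subtract the first batch: 18−15=3 germinated seeds and 23−2=21 non-germinating seeds.

3 germinated seeds and 21 non-germinating seeds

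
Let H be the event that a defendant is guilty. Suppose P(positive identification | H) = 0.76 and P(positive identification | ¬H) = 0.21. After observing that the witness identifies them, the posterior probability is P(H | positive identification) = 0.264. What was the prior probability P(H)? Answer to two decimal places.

In odds form, posterior odds = prior odds × likelihood ratio, so prior odds = posterior odds ÷ LR.
Posterior odds = 0.264/(1−0.264) = 0.3587. LR = 0.76/0.21 = 3.6190.
Prior odds = 0.3587/3.6190 = 0.0991, so P(H) = 0.0991/(1+0.0991) ≈ 0.09.

P(H) = 0.09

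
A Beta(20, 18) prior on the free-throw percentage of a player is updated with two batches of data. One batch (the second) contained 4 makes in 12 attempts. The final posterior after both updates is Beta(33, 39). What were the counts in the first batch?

9 makes and 13 misses

Sequential conjugate updates are equivalent to a single update on the pooled data, so total successes = posterior α − prior α and total failures = posterior β − prior β.
Total across both batches: 33−20=13 makes, 39−18=21 misses.
Subtract the second batch: 13−4=9 makes and 21−8=13 misses.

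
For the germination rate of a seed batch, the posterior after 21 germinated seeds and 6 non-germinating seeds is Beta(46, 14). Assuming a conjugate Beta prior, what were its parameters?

Beta is conjugate to the binomial likelihood: posterior = Beta(α+s, β+f).
Subtract the data counts: 46−21=25, 14−6=8.

Beta(25, 8)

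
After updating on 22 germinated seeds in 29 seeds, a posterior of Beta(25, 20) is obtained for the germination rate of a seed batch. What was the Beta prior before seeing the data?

Under Beta–binomial conjugacy the posterior parameters are (α+s, β+f).
Subtract the data counts: 25−22=3, 20−7=13.

Beta(3, 13)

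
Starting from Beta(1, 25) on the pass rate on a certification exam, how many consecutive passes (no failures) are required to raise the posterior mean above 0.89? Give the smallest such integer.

After k passes and 0 failures the posterior is Beta(1+k, 25), with mean (1+k)/(1+25+k).
Set (1+k)/(26+k) > 0.89 and solve: k > (0.89·26 − 1)/(1 − 0.89) = 201.273.
The smallest integer exceeding 201.273 is 202, and checking k=202: (203)/(228) = 0.8904 > 0.89.

k = 202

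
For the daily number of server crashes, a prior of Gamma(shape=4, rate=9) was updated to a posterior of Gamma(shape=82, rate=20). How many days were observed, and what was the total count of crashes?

Gamma–Poisson conjugacy: posterior shape = α + Σxᵢ, posterior rate = β + n.
Matching: Σxᵢ = 82 − 4 = 78 and n = 20 − 9 = 11.

n = 11 days with total 78 crashes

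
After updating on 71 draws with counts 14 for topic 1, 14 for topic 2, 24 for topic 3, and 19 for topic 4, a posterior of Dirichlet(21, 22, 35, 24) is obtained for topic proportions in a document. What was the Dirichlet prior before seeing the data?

For a Dirichlet(α) prior with multinomial counts c, the posterior is Dirichlet(α + c) componentwise.
Subtract each count from the matching posterior parameter: 21−14=7, 22−14=8, 35−24=11, 24−19=5.

Dirichlet(7, 8, 11, 5)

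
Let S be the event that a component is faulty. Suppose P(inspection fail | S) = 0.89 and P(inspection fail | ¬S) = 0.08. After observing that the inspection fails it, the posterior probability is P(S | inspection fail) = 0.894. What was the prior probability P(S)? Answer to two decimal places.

P(S) = 0.43

Bayes' rule in odds form gives O(S|E) = O(S)·[P(E|S)/P(E|¬S)], hence O(S) = O(S|E)/LR.
Posterior odds = 0.894/(1−0.894) = 8.4340. LR = 0.89/0.08 = 11.1250.
Prior odds = 8.4340/11.1250 = 0.7581, so P(S) = 0.7581/(1+0.7581) ≈ 0.43.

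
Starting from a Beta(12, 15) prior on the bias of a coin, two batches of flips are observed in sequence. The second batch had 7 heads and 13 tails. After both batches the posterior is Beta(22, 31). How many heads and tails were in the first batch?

3 heads and 3 tails

Because Beta–binomial updating is additive in the counts, the combined data contributed (α_post−α_prior, β_post−β_prior) successes and failures.
Total across both batches: 22−12=10 heads, 31−15=16 tails.
Subtract the second batch: 10−7=3 heads and 16−13=3 tails.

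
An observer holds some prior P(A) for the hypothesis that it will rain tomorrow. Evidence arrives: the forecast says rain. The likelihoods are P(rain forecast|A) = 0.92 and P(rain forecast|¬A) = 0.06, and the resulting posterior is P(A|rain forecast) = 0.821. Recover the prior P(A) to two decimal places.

In odds form, posterior odds = prior odds × likelihood ratio, so prior odds = posterior odds ÷ LR.
Posterior odds = 0.821/(1−0.821) = 4.5866. LR = 0.92/0.06 = 15.3333.
Prior odds = 4.5866/15.3333 = 0.2991, so P(A) = 0.2991/(1+0.2991) ≈ 0.23.

P(A) = 0.23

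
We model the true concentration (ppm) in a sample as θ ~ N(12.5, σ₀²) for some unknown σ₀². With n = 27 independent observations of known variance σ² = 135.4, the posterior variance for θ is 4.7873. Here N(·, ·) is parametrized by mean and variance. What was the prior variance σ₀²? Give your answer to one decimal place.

For the Normal–Normal model with known σ², precisions add: τ_n = τ₀ + n/σ².
So 1/σ₀² = 1/4.7873 − 27/135.4 = 0.208886 − 0.199409 = 0.009477.
Hence σ₀² = 1/0.009477 ≈ 105.5.

σ₀² = 105.5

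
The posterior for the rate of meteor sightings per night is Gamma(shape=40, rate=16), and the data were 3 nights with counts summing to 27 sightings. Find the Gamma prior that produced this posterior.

Gamma(shape=13, rate=13)

Gamma–Poisson conjugacy: posterior shape = α + Σxᵢ, posterior rate = β + n.
So α = 40 − 27 = 13 and β = 16 − 3 = 13.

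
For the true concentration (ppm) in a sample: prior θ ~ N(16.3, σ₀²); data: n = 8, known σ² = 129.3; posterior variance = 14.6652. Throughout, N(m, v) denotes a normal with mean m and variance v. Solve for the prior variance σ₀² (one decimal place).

Posterior precision equals prior precision plus data precision: 1/σ_n² = 1/σ₀² + n/σ².
So 1/σ₀² = 1/14.6652 − 8/129.3 = 0.068189 − 0.061872 = 0.006317.
Hence σ₀² = 1/0.006317 ≈ 158.3.

σ₀² = 158.3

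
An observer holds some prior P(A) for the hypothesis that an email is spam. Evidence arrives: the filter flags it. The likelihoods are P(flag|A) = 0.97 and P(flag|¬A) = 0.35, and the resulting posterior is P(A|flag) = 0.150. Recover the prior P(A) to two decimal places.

P(A) = 0.06

In odds form, posterior odds = prior odds × likelihood ratio, so prior odds = posterior odds ÷ LR.
Posterior odds = 0.150/(1−0.150) = 0.1765. LR = 0.97/0.35 = 2.7714.
Prior odds = 0.1765/2.7714 = 0.0637, so P(A) = 0.0637/(1+0.0637) ≈ 0.06.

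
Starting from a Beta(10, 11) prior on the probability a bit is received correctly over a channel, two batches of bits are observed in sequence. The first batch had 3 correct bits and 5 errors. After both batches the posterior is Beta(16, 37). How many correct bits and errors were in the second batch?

Because Beta–binomial updating is additive in the counts, the combined data contributed (α_post−α_prior, β_post−β_prior) successes and failures.
Total across both batches: 16−10=6 correct bits, 37−11=26 errors.
Subtract the first batch: 6−3=3 correct bits and 26−5=21 errors.

3 correct bits and 21 errors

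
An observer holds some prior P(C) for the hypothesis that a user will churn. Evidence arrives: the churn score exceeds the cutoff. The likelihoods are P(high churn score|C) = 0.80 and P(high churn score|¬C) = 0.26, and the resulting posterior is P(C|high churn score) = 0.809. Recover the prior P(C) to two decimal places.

P(C) = 0.58

In odds form, posterior odds = prior odds × likelihood ratio, so prior odds = posterior odds ÷ LR.
Posterior odds = 0.809/(1−0.809) = 4.2356. LR = 0.80/0.26 = 3.0769.
Prior odds = 4.2356/3.0769 = 1.3766, so P(C) = 1.3766/(1+1.3766) ≈ 0.58.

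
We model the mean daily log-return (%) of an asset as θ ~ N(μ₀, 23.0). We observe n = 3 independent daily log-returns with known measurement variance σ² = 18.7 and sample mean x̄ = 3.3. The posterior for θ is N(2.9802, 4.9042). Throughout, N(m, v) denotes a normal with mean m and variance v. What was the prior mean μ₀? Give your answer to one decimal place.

μ₀ = 1.8

With known observation variance, the Normal–Normal posterior has precision τ_n = τ₀ + n/σ² and mean μ_n = (τ₀μ₀ + (n/σ²)x̄)/τ_n.
Here τ₀ = 1/23.0 = 0.043478 and τ_data = 3/18.7 = 0.160428, so τ_n = 0.203906.
Rearranging for μ₀: μ₀ = (μ_n·τ_n − τ_data·x̄)/τ₀ = (2.9802·0.203906 − 0.160428·3.3) / 0.043478 = 0.078268/0.043478 ≈ 1.8.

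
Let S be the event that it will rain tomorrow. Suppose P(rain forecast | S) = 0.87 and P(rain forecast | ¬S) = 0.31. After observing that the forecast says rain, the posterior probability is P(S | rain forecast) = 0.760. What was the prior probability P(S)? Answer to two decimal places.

P(S) = 0.53

In odds form, posterior odds = prior odds × likelihood ratio, so prior odds = posterior odds ÷ LR.
Posterior odds = 0.760/(1−0.760) = 3.1667. LR = 0.87/0.31 = 2.8065.
Prior odds = 3.1667/2.8065 = 1.1283, so P(S) = 1.1283/(1+1.1283) ≈ 0.53.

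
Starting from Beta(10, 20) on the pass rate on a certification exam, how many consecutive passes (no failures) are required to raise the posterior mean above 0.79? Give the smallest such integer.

k = 66

After k passes and 0 failures the posterior is Beta(10+k, 20), with mean (10+k)/(10+20+k).
Set (10+k)/(30+k) > 0.79 and solve: k > (0.79·30 − 10)/(1 − 0.79) = 65.238.
The smallest integer exceeding 65.238 is 66, and checking k=66: (76)/(96) = 0.7917 > 0.79.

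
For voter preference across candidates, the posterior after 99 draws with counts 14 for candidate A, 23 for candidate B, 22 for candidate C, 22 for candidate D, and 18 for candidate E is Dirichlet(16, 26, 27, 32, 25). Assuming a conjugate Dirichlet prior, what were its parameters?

For a Dirichlet(α) prior with multinomial counts c, the posterior is Dirichlet(α + c) componentwise.
Subtract each count from the matching posterior parameter: 16−14=2, 26−23=3, 27−22=5, 32−22=10, 25−18=7.

Dirichlet(2, 3, 5, 10, 7)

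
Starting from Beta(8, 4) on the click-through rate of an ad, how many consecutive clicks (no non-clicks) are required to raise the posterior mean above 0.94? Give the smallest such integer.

After k clicks and 0 non-clicks the posterior is Beta(8+k, 4), with mean (8+k)/(8+4+k).
Set (8+k)/(12+k) > 0.94 and solve: k > (0.94·12 − 8)/(1 − 0.94) = 54.667.
The smallest integer exceeding 54.667 is 55, and checking k=55: (63)/(67) = 0.9403 > 0.94.

k = 55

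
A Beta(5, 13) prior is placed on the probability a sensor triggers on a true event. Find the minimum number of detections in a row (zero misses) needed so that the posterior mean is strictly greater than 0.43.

After k detections and 0 misses the posterior is Beta(5+k, 13), with mean (5+k)/(5+13+k).
Set (5+k)/(18+k) > 0.43 and solve: k > (0.43·18 − 5)/(1 − 0.43) = 4.807.
The smallest integer exceeding 4.807 is 5, and checking k=5: (10)/(23) = 0.4348 > 0.43.

k = 5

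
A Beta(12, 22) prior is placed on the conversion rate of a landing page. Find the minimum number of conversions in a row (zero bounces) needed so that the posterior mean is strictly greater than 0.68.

After k conversions and 0 bounces the posterior is Beta(12+k, 22), with mean (12+k)/(12+22+k).
Set (12+k)/(34+k) > 0.68 and solve: k > (0.68·34 − 12)/(1 − 0.68) = 34.750.
The smallest integer exceeding 34.750 is 35.

k = 35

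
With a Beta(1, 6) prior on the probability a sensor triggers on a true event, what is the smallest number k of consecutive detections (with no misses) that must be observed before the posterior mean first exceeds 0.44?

After k detections and 0 misses the posterior is Beta(1+k, 6), with mean (1+k)/(1+6+k).
Set (1+k)/(7+k) > 0.44 and solve: k > (0.44·7 − 1)/(1 − 0.44) = 3.714.
The smallest integer exceeding 3.714 is 4.

k = 4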